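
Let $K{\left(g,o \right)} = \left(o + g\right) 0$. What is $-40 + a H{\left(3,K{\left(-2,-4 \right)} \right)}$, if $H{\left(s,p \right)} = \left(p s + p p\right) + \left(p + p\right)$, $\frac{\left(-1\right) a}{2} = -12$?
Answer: $-40$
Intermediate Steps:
$K{\left(g,o \right)} = 0$ ($K{\left(g,o \right)} = \left(g + o\right) 0 = 0$)
$a = 24$ ($a = \left(-2\right) \left(-12\right) = 24$)
$H{\left(s,p \right)} = p^{2} + 2 p + p s$ ($H{\left(s,p \right)} = \left(p s + p^{2}\right) + 2 p = \left(p^{2} + p s\right) + 2 p = p^{2} + 2 p + p s$)
$-40 + a H{\left(3,K{\left(-2,-4 \right)} \right)} = -40 + 24 \cdot 0 \left(2 + 0 + 3\right) = -40 + 24 \cdot 0 \cdot 5 = -40 + 24 \cdot 0 = -40 + 0 = -40$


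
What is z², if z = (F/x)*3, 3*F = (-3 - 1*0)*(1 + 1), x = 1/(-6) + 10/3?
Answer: 1296/361 ≈ 3.5900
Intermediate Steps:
x = 19/6 (x = 1*(-⅙) + 10*(⅓) = -⅙ + 10/3 = 19/6 ≈ 3.1667)
F = -2 (F = ((-3 - 1*0)*(1 + 1))/3 = ((-3 + 0)*2)/3 = (-3*2)/3 = (⅓)*(-6) = -2)
z = -36/19 (z = -2/19/6*3 = -2*6/19*3 = -12/19*3 = -36/19 ≈ -1.8947)
z² = (-36/19)² = 1296/361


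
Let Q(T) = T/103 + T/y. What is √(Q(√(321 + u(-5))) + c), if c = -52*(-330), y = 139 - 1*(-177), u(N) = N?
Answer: √(4544707184160 + 6818806*√79)/16274 ≈ 131.00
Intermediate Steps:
y = 316 (y = 139 + 177 = 316)
Q(T) = 419*T/32548 (Q(T) = T/103 + T/316 = 419*T/32548)
c = 17160
√(Q(√(321 + u(-5))) + c) = √(419*√(321 - 5)/32548 + 17160) = √(419*√316/32548 + 17160) = √(419*(2*√79)/32548 + 17160) = √(419*√79/16274 + 17160) = √(17160 + 419*√79/16274)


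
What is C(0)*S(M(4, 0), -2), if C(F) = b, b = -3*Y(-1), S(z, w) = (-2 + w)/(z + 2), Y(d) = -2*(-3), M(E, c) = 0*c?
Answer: 36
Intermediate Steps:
M(E, c) = 0
Y(d) = 6
S(z, w) = (-2 + w)/(2 + z)
b = -18 (b = -3*6 = -18)
C(F) = -18
C(0)*S(M(4, 0), -2) = -18*(-2 - 2)/(2 + 0) = -18*(-4)/2 = -9*(-4) = -18*(-2) = 36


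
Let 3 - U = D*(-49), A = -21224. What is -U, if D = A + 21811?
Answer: -28766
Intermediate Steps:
D = 587 (D = -21224 + 21811 = 587)
U = 28766 (U = 3 - 587*(-49) = 3 - 1*(-28763) = 3 + 28763 = 28766)
-U = -1*28766 = -28766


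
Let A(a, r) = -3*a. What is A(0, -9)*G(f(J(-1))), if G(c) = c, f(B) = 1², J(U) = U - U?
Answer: 0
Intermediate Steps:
J(U) = 0
f(B) = 1
A(0, -9)*G(f(J(-1))) = -3*0*1 = 0*1 = 0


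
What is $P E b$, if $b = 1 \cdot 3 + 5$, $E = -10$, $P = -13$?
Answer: $1040$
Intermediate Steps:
$b = 8$ ($b = 3 + 5 = 8$)
$P E b = \left(-13\right) \left(-10\right) 8 = 130 \cdot 8 = 1040$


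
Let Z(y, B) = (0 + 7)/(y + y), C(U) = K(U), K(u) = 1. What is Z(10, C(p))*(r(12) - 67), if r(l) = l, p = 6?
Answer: -77/4 ≈ -19.250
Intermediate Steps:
C(U) = 1
Z(y, B) = 7/(2*y) (Z(y, B) = 7/((2*y)) = 7*(1/(2*y)) = 7/(2*y))
Z(10, C(p))*(r(12) - 67) = ((7/2)/10)*(12 - 67) = ((7/2)*(1/10))*(-55) = (7/20)*(-55) = -77/4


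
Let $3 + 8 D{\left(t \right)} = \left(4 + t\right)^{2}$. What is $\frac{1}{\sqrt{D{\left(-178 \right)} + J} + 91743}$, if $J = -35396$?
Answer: $\frac{733944}{67334477287} - \frac{2 i \sqrt{505790}}{67334477287} \approx 1.09 \cdot 10^{-5} - 2.1124 \cdot 10^{-8} i$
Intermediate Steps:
$D{\left(t \right)} = - \frac{3}{8} + \frac{\left(4 + t\right)^{2}}{8}$
$\frac{1}{\sqrt{D{\left(-178 \right)} + J} + 91743} = \frac{1}{\sqrt{\left(- \frac{3}{8} + \frac{\left(4 - 178\right)^{2}}{8}\right) - 35396} + 91743} = \frac{1}{\sqrt{\left(- \frac{3}{8} + \frac{\left(-174\right)^{2}}{8}\right) - 35396} + 91743} = \frac{1}{\sqrt{\left(- \frac{3}{8} + \frac{1}{8} \cdot 30276\right) - 35396} + 91743} = \frac{1}{\sqrt{\left(- \frac{3}{8} + \frac{7569}{2}\right) - 35396} + 91743} = \frac{1}{\sqrt{\frac{30273}{8} - 35396} + 91743} = \frac{1}{\sqrt{- \frac{252895}{8}} + 91743} = \frac{1}{\frac{i \sqrt{505790}}{4} + 91743} = \frac{1}{91743 + \frac{i \sqrt{505790}}{4}}$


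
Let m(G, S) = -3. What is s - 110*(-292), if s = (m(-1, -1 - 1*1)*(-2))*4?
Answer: 32144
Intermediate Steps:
s = 24 (s = -3*(-2)*4 = 6*4 = 24)
s - 110*(-292) = 24 - 110*(-292) = 24 + 32120 = 32144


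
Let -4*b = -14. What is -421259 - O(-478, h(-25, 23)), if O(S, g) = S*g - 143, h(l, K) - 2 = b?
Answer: -418487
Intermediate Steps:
b = 7/2 (b = -¼*(-14) = 7/2 ≈ 3.5000)
h(l, K) = 11/2 (h(l, K) = 2 + 7/2 = 11/2)
O(S, g) = -143 + S*g
-421259 - O(-478, h(-25, 23)) = -421259 - (-143 - 478*11/2) = -421259 - (-143 - 2629) = -421259 - 1*(-2772) = -421259 + 2772 = -418487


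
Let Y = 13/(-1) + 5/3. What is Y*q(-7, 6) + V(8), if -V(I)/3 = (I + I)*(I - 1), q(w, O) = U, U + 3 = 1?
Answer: -940/3 ≈ -313.33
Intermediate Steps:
U = -2 (U = -3 + 1 = -2)
q(w, O) = -2
V(I) = -6*I*(-1 + I) (V(I) = -3*(I + I)*(I - 1) = -3*2*I*(-1 + I) = -6*I*(-1 + I))
Y = -34/3 (Y = 13*(-1) + 5*(⅓) = -13 + 5/3 = -34/3 ≈ -11.333)
Y*q(-7, 6) + V(8) = -34/3*(-2) + 6*8*(1 - 1*8) = 68/3 + 6*8*(1 - 8) = 68/3 + 6*8*(-7) = 68/3 - 336 = -940/3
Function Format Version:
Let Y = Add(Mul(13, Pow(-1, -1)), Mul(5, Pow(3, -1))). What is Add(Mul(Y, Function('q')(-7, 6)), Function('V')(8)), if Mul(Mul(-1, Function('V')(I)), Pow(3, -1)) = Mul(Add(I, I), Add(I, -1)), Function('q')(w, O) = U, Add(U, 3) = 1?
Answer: Rational(-940, 3) ≈ -313.33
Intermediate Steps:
U = -2 (U = Add(-3, 1) = -2)
Function('q')(w, O) = -2
Function('V')(I) = Mul(-6, I, Add(-1, I)) (Function('V')(I) = Mul(-3, Mul(Add(I, I), Add(I, -1))) = Mul(-3, Mul(Mul(2, I), Add(-1, I))) = Mul(-3, Mul(2, I, Add(-1, I))) = Mul(-6, I, Add(-1, I)))
Y = Rational(-34, 3) (Y = Add(Mul(13, -1), Mul(5, Rational(1, 3))) = Add(-13, Rational(5, 3)) = Rational(-34, 3) ≈ -11.333)
Add(Mul(Y, Function('q')(-7, 6)), Function('V')(8)) = Add(Mul(Rational(-34, 3), -2), Mul(6, 8, Add(1, Mul(-1, 8)))) = Add(Rational(68, 3), Mul(6, 8, Add(1, -8))) = Add(Rational(68, 3), Mul(6, 8, -7)) = Add(Rational(68, 3), -336) = Rational(-940, 3)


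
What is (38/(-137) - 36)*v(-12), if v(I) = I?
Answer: 59640/137 ≈ 435.33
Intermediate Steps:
(38/(-137) - 36)*v(-12) = (38/(-137) - 36)*(-12) = (38*(-1/137) - 36)*(-12) = (-38/137 - 36)*(-12) = -4970/137*(-12) = 59640/137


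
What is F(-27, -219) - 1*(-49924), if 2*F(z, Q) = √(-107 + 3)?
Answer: 49924 + I*√26 ≈ 49924.0 + 5.099*I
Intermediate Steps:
F(z, Q) = I*√26 (F(z, Q) = √(-107 + 3)/2 = √(-104)/2 = (2*I*√26)/2 = I*√26)
F(-27, -219) - 1*(-49924) = I*√26 - 1*(-49924) = I*√26 + 49924 = 49924 + I*√26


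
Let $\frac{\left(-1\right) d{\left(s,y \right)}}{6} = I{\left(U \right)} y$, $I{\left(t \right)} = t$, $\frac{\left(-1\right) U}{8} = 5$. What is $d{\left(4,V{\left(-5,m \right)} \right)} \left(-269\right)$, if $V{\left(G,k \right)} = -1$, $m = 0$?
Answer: $64560$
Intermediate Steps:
$U = -40$ ($U = \left(-8\right) 5 = -40$)
$d{\left(s,y \right)} = 240 y$ ($d{\left(s,y \right)} = - 6 \left(- 40 y\right) = 240 y$)
$d{\left(4,V{\left(-5,m \right)} \right)} \left(-269\right) = 240 \left(-1\right) \left(-269\right) = \left(-240\right) \left(-269\right) = 64560$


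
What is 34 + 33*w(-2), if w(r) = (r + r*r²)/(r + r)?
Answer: 233/2 ≈ 116.50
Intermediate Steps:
w(r) = (r + r³)/(2*r) (w(r) = (r + r³)/((2*r)) = (r + r³)*(1/(2*r)) = (r + r³)/(2*r))
34 + 33*w(-2) = 34 + 33*(½ + (½)*(-2)²) = 34 + 33*(½ + (½)*4) = 34 + 33*(½ + 2) = 34 + 33*(5/2) = 34 + 165/2 = 233/2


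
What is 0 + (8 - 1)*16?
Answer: 112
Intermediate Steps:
0 + (8 - 1)*16 = 0 + 7*16 = 0 + 112 = 112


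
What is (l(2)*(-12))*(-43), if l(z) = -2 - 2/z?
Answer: -1548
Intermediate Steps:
(l(2)*(-12))*(-43) = ((-2 - 2/2)*(-12))*(-43) = ((-2 - 2*½)*(-12))*(-43) = ((-2 - 1)*(-12))*(-43) = -3*(-12)*(-43) = 36*(-43) = -1548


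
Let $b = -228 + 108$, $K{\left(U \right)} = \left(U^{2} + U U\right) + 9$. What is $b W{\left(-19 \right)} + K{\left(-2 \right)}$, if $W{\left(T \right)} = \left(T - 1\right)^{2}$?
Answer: $-47983$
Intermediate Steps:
$K{\left(U \right)} = 9 + 2 U^{2}$ ($K{\left(U \right)} = \left(U^{2} + U^{2}\right) + 9 = 2 U^{2} + 9 = 9 + 2 U^{2}$)
$b = -120$
$W{\left(T \right)} = \left(-1 + T\right)^{2}$
$b W{\left(-19 \right)} + K{\left(-2 \right)} = - 120 \left(-1 - 19\right)^{2} + \left(9 + 2 \left(-2\right)^{2}\right) = - 120 \left(-20\right)^{2} + \left(9 + 2 \cdot 4\right) = \left(-120\right) 400 + \left(9 + 8\right) = -48000 + 17 = -47983$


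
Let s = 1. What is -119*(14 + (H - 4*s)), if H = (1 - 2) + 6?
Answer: -1785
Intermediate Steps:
H = 5 (H = -1 + 6 = 5)
-119*(14 + (H - 4*s)) = -119*(14 + (5 - 4*1)) = -119*(14 + (5 - 4)) = -119*(14 + 1) = -119*15 = -1785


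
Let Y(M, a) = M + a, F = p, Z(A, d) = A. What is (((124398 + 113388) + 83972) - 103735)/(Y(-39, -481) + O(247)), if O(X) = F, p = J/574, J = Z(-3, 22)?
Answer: -125145202/298483 ≈ -419.27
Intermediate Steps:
J = -3
p = -3/574 ≈ -0.0052265
F = -3/574 ≈ -0.0052265
O(X) = -3/574
(((124398 + 113388) + 83972) - 103735)/(Y(-39, -481) + O(247)) = (((124398 + 113388) + 83972) - 103735)/((-39 - 481) - 3/574) = ((237786 + 83972) - 103735)/(-520 - 3/574) = (321758 - 103735)/(-298483/574) = 218023*(-574/298483) = -125145202/298483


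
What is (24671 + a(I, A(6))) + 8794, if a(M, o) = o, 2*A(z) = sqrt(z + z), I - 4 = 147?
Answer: 33465 + sqrt(3) ≈ 33467.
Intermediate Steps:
I = 151 (I = 4 + 147 = 151)
A(z) = sqrt(2)*sqrt(z)/2 (A(z) = sqrt(z + z)/2 = sqrt(2*z)/2 = (sqrt(2)*sqrt(z))/2 = sqrt(2)*sqrt(z)/2)
(24671 + a(I, A(6))) + 8794 = (24671 + sqrt(2)*sqrt(6)/2) + 8794 = (24671 + sqrt(3)) + 8794 = 33465 + sqrt(3)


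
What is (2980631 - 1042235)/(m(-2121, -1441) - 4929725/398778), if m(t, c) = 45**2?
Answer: 772989680088/802595725 ≈ 963.11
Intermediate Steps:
m(t, c) = 2025
(2980631 - 1042235)/(m(-2121, -1441) - 4929725/398778) = (2980631 - 1042235)/(2025 - 4929725/398778) = 1938396/(2025 - 4929725*1/398778) = 1938396/(2025 - 4929725/398778) = 1938396/(802595725/398778) = 1938396*(398778/802595725) = 772989680088/802595725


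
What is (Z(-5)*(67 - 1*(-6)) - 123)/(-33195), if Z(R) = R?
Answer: 488/33195 ≈ 0.014701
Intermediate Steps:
(Z(-5)*(67 - 1*(-6)) - 123)/(-33195) = (-5*(67 - 1*(-6)) - 123)/(-33195) = (-5*(67 + 6) - 123)*(-1/33195) = (-5*73 - 123)*(-1/33195) = (-365 - 123)*(-1/33195) = -488*(-1/33195) = 488/33195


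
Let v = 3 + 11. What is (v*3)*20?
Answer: 840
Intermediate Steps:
v = 14
(v*3)*20 = (14*3)*20 = 42*20 = 840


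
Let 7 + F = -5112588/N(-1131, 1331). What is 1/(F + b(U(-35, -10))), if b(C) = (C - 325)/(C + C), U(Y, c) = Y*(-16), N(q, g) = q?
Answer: 6496/29320499 ≈ 0.00022155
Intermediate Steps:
U(Y, c) = -16*Y
b(C) = (-325 + C)/(2*C) (b(C) = (-325 + C)/((2*C)) = (-325 + C)*(1/(2*C)) = (-325 + C)/(2*C))
F = 130889/29 (F = -7 - 5112588/(-1131) = -7 - 5112588*(-1/1131) = -7 + 131092/29 = 130889/29 ≈ 4513.4)
1/(F + b(U(-35, -10))) = 1/(130889/29 + (-325 - 16*(-35))/(2*((-16*(-35))))) = 1/(130889/29 + (½)*(-325 + 560)/560) = 1/(130889/29 + (½)*(1/560)*235) = 1/(130889/29 + 47/224) = 1/(29320499/6496) = 6496/29320499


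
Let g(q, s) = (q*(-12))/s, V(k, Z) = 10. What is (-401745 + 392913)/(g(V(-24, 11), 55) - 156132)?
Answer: 8096/143123 ≈ 0.056567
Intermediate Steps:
g(q, s) = -12*q/s (g(q, s) = (-12*q)/s = -12*q/s)
(-401745 + 392913)/(g(V(-24, 11), 55) - 156132) = (-401745 + 392913)/(-12*10/55 - 156132) = -8832/(-12*10*1/55 - 156132) = -8832/(-24/11 - 156132) = -8832/(-1717476/11) = -8832*(-11/1717476) = 8096/143123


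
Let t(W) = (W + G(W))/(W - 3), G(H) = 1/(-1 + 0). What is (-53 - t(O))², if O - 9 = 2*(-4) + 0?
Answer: 2809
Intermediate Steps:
G(H) = -1 (G(H) = 1/(-1) = -1)
O = 1 (O = 9 + (2*(-4) + 0) = 9 + (-8 + 0) = 9 - 8 = 1)
t(W) = (-1 + W)/(-3 + W) (t(W) = (W - 1)/(W - 3) = (-1 + W)/(-3 + W))
(-53 - t(O))² = (-53 - (-1 + 1)/(-3 + 1))² = (-53 - 0/(-2))² = (-53 - (-1)*0/2)² = (-53 - 1*0)² = (-53 + 0)² = (-53)² = 2809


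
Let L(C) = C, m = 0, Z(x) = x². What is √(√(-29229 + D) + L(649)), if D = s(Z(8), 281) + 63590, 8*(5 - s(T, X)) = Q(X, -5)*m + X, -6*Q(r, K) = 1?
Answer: √(2596 + √549294)/2 ≈ 28.884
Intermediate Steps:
Q(r, K) = -⅙ (Q(r, K) = -⅙*1 = -⅙)
s(T, X) = 5 - X/8 (s(T, X) = 5 - (-⅙*0 + X)/8 = 5 - (0 + X)/8 = 5 - X/8)
D = 508479/8 (D = (5 - ⅛*281) + 63590 = (5 - 281/8) + 63590 = -241/8 + 63590 = 508479/8 ≈ 63560.)
√(√(-29229 + D) + L(649)) = √(√(-29229 + 508479/8) + 649) = √(√(274647/8) + 649) = √(√549294/4 + 649) = √(649 + √549294/4)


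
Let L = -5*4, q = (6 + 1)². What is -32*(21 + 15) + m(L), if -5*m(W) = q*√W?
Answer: -1152 - 98*I*√5/5 ≈ -1152.0 - 43.827*I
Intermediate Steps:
q = 49 (q = 7² = 49)
L = -20
m(W) = -49*√W/5
-32*(21 + 15) + m(L) = -32*(21 + 15) - 98*I*√5/5 = -32*36 - 98*I*√5/5 = -1152 - 98*I*√5/5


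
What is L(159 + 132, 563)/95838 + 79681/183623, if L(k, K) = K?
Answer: 7739847427/17598061074 ≈ 0.43981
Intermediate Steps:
L(159 + 132, 563)/95838 + 79681/183623 = 563/95838 + 79681/183623 = 7739847427/17598061074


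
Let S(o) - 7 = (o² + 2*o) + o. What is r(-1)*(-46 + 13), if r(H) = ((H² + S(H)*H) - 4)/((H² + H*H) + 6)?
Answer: 33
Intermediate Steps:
S(o) = 7 + o² + 3*o (S(o) = 7 + ((o² + 2*o) + o) = 7 + (o² + 3*o) = 7 + o² + 3*o)
r(H) = (-4 + H² + H*(7 + H² + 3*H))/(6 + 2*H²) (r(H) = ((H² + (7 + H² + 3*H)*H) - 4)/((H² + H*H) + 6) = ((H² + H*(7 + H² + 3*H)) - 4)/((H² + H²) + 6) = (-4 + H² + H*(7 + H² + 3*H))/(2*H² + 6) = (-4 + H² + H*(7 + H² + 3*H))/(6 + 2*H²))
r(-1)*(-46 + 13) = ((-4 + (-1)³ + 4*(-1)² + 7*(-1))/(2*(3 + (-1)²)))*(-46 + 13) = ((-4 - 1 + 4*1 - 7)/(2*(3 + 1)))*(-33) = ((½)*(-4 - 1 + 4 - 7)/4)*(-33) = ((½)*(¼)*(-8))*(-33) = -1*(-33) = 33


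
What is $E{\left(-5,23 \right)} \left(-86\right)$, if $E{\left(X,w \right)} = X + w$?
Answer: $-1548$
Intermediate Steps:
$E{\left(-5,23 \right)} \left(-86\right) = \left(-5 + 23\right) \left(-86\right) = 18 \left(-86\right) = -1548$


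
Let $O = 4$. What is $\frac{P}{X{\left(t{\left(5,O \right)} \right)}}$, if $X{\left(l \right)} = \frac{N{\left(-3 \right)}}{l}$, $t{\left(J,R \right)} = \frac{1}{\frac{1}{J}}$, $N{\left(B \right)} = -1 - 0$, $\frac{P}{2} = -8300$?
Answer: $83000$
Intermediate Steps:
$P = -16600$ ($P = 2 \left(-8300\right) = -16600$)
$N{\left(B \right)} = -1$ ($N{\left(B \right)} = -1 + 0 = -1$)
$t{\left(J,R \right)} = J$
$X{\left(l \right)} = - \frac{1}{l}$
$\frac{P}{X{\left(t{\left(5,O \right)} \right)}} = - \frac{16600}{\left(-1\right) \frac{1}{5}} = - \frac{16600}{- \frac{1}{5}} = \left(-16600\right) \left(-5\right) = 83000$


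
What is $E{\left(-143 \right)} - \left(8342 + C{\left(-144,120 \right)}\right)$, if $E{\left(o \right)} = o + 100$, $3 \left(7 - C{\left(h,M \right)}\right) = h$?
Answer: $-8440$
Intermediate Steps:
$C{\left(h,M \right)} = 7 - \frac{h}{3}$
$E{\left(o \right)} = 100 + o$
$E{\left(-143 \right)} - \left(8342 + C{\left(-144,120 \right)}\right) = \left(100 - 143\right) - \left(8349 + 48\right) = -43 - 8397 = -8440$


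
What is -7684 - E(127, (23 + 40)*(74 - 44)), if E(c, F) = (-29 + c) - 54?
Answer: -7728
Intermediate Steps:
E(c, F) = -83 + c
-7684 - E(127, (23 + 40)*(74 - 44)) = -7684 - (-83 + 127) = -7684 - 1*44 = -7684 - 44 = -7728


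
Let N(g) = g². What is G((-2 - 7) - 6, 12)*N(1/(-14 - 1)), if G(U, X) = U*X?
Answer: -⅘ ≈ -0.80000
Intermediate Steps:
G((-2 - 7) - 6, 12)*N(1/(-14 - 1)) = (((-2 - 7) - 6)*12)*(1/(-14 - 1))² = ((-9 - 6)*12)*(1/(-15))² = (-15*12)*(-1/15)² = -180*1/225 = -⅘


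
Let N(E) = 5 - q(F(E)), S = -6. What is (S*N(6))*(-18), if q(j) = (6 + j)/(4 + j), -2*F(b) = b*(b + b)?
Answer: 1755/4 ≈ 438.75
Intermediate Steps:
F(b) = -b**2 (F(b) = -b*(b + b)/2 = -b*2*b/2 = -b**2)
q(j) = (6 + j)/(4 + j)
N(E) = 5 - (6 - E**2)/(4 - E**2)
(S*N(6))*(-18) = -12*(-7 + 2*6**2)/(-4 + 6**2)*(-18) = -12*(-7 + 2*36)/(-4 + 36)*(-18) = -12*(-7 + 72)/32*(-18) = -12*65/32*(-18) = -6*65/16*(-18) = -195/8*(-18) = 1755/4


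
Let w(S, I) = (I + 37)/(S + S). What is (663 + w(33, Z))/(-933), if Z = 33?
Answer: -21914/30789 ≈ -0.71175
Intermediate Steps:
w(S, I) = (37 + I)/(2*S) (w(S, I) = (37 + I)/((2*S)) = (37 + I)*(1/(2*S)) = (37 + I)/(2*S))
(663 + w(33, Z))/(-933) = (663 + (½)*(37 + 33)/33)/(-933) = (663 + (½)*(1/33)*70)*(-1/933) = (663 + 35/33)*(-1/933) = (21914/33)*(-1/933) = -21914/30789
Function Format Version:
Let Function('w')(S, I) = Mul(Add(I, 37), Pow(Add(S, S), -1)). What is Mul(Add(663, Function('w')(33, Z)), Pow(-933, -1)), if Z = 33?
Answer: Rational(-21914, 30789) ≈ -0.71175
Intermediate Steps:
Function('w')(S, I) = Mul(Rational(1, 2), Pow(S, -1), Add(37, I)) (Function('w')(S, I) = Mul(Add(37, I), Pow(Mul(2, S), -1)) = Mul(Add(37, I), Mul(Rational(1, 2), Pow(S, -1))) = Mul(Rational(1, 2), Pow(S, -1), Add(37, I)))
Mul(Add(663, Function('w')(33, Z)), Pow(-933, -1)) = Mul(Add(663, Mul(Rational(1, 2), Pow(33, -1), Add(37, 33))), Pow(-933, -1)) = Mul(Add(663, Mul(Rational(1, 2), Rational(1, 33), 70)), Rational(-1, 933)) = Mul(Add(663, Rational(35, 33)), Rational(-1, 933)) = Mul(Rational(21914, 33), Rational(-1, 933)) = Rational(-21914, 30789)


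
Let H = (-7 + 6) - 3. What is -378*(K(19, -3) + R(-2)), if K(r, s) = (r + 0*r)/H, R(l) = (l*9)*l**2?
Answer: 58023/2 ≈ 29012.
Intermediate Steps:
H = -4 (H = -1 - 3 = -4)
R(l) = 9*l**3 (R(l) = (9*l)*l**2 = 9*l**3)
K(r, s) = -r/4 (K(r, s) = (r + 0*r)/(-4) = (r + 0)*(-1/4) = r*(-1/4) = -r/4)
-378*(K(19, -3) + R(-2)) = -378*(-1/4*19 + 9*(-2)**3) = -378*(-19/4 + 9*(-8)) = -378*(-19/4 - 72) = -378*(-307/4) = 58023/2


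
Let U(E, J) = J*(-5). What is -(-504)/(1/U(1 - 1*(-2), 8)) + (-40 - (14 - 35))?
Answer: -20179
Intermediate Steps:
U(E, J) = -5*J
-(-504)/(1/U(1 - 1*(-2), 8)) + (-40 - (14 - 35)) = -(-504)/(1/(-5*8)) + (-40 - (14 - 35)) = -(-504)/(1/(-40)) + (-40 - 1*(-21)) = -(-504)/(-1/40) + (-40 + 21) = -(-504)*(-40) - 19 = -6*3360 - 19 = -20160 - 19 = -20179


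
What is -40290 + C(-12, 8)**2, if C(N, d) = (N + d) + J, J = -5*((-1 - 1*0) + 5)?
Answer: -39714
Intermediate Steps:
J = -20 (J = -5*((-1 + 0) + 5) = -5*(-1 + 5) = -5*4 = -20)
C(N, d) = -20 + N + d (C(N, d) = (N + d) - 20 = -20 + N + d)
-40290 + C(-12, 8)**2 = -40290 + (-20 - 12 + 8)**2 = -40290 + (-24)**2 = -40290 + 576 = -39714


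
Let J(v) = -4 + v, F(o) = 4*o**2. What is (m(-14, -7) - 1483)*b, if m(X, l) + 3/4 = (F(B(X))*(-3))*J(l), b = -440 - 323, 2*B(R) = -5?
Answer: 2010505/4 ≈ 5.0263e+5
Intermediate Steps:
B(R) = -5/2 (B(R) = (1/2)*(-5) = -5/2)
b = -763
m(X, l) = 1197/4 - 75*l (m(X, l) = -3/4 + ((4*(-5/2)**2)*(-3))*(-4 + l) = -3/4 + ((4*(25/4))*(-3))*(-4 + l) = -3/4 + (25*(-3))*(-4 + l) = -3/4 - 75*(-4 + l) = -3/4 + (300 - 75*l) = 1197/4 - 75*l)
(m(-14, -7) - 1483)*b = ((1197/4 - 75*(-7)) - 1483)*(-763) = ((1197/4 + 525) - 1483)*(-763) = (3297/4 - 1483)*(-763) = -2635/4*(-763) = 2010505/4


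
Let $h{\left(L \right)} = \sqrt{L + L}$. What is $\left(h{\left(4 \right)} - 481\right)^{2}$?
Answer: $231369 - 1924 \sqrt{2} \approx 2.2865 \cdot 10^{5}$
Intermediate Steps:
$h{\left(L \right)} = \sqrt{2} \sqrt{L}$ ($h{\left(L \right)} = \sqrt{2 L} = \sqrt{2} \sqrt{L}$)
$\left(h{\left(4 \right)} - 481\right)^{2} = \left(\sqrt{2} \sqrt{4} - 481\right)^{2} = \left(\sqrt{2} \cdot 2 - 481\right)^{2} = \left(2 \sqrt{2} - 481\right)^{2} = \left(-481 + 2 \sqrt{2}\right)^{2}$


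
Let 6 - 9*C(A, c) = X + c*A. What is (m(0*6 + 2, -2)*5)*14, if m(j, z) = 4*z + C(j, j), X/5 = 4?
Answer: -700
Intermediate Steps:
X = 20 (X = 5*4 = 20)
C(A, c) = -14/9 - A*c/9 (C(A, c) = 2/3 - (20 + c*A)/9 = 2/3 - (20 + A*c)/9 = 2/3 + (-20/9 - A*c/9) = -14/9 - A*c/9)
m(j, z) = -14/9 + 4*z - j**2/9 (m(j, z) = 4*z + (-14/9 - j*j/9) = 4*z + (-14/9 - j**2/9) = -14/9 + 4*z - j**2/9)
(m(0*6 + 2, -2)*5)*14 = ((-14/9 + 4*(-2) - (0*6 + 2)**2/9)*5)*14 = ((-14/9 - 8 - (0 + 2)**2/9)*5)*14 = ((-14/9 - 8 - 1/9*2**2)*5)*14 = ((-14/9 - 8 - 1/9*4)*5)*14 = ((-14/9 - 8 - 4/9)*5)*14 = -10*5*14 = -50*14 = -700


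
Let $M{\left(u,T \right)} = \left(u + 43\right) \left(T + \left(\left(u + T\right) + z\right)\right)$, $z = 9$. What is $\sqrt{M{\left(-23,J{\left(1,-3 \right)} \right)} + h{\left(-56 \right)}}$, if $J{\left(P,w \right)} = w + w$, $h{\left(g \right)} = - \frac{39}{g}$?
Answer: $\frac{i \sqrt{407134}}{28} \approx 22.788 i$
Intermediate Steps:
$J{\left(P,w \right)} = 2 w$
$M{\left(u,T \right)} = \left(43 + u\right) \left(9 + u + 2 T\right)$ ($M{\left(u,T \right)} = \left(u + 43\right) \left(T + \left(\left(u + T\right) + 9\right)\right) = \left(43 + u\right) \left(T + \left(\left(T + u\right) + 9\right)\right) = \left(43 + u\right) \left(T + \left(9 + T + u\right)\right) = \left(43 + u\right) \left(9 + u + 2 T\right)$)
$\sqrt{M{\left(-23,J{\left(1,-3 \right)} \right)} + h{\left(-56 \right)}} = \sqrt{\left(387 + \left(-23\right)^{2} + 52 \left(-23\right) + 86 \cdot 2 \left(-3\right) + 2 \cdot 2 \left(-3\right) \left(-23\right)\right) - \frac{39}{-56}} = \sqrt{\left(387 + 529 - 1196 + 86 \left(-6\right) + 2 \left(-6\right) \left(-23\right)\right) - - \frac{39}{56}} = \sqrt{\left(387 + 529 - 1196 - 516 + 276\right) + \frac{39}{56}} = \sqrt{-520 + \frac{39}{56}} = \sqrt{- \frac{29081}{56}} = \frac{i \sqrt{407134}}{28}$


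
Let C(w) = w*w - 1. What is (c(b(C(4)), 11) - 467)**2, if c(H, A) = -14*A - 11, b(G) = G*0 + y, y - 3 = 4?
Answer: 399424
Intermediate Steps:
y = 7 (y = 3 + 4 = 7)
C(w) = -1 + w**2 (C(w) = w**2 - 1 = -1 + w**2)
b(G) = 7 (b(G) = G*0 + 7 = 0 + 7 = 7)
c(H, A) = -11 - 14*A
(c(b(C(4)), 11) - 467)**2 = ((-11 - 14*11) - 467)**2 = ((-11 - 154) - 467)**2 = (-165 - 467)**2 = (-632)**2 = 399424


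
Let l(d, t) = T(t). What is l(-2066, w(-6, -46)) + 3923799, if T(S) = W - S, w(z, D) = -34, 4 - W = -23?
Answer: 3923860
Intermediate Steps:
W = 27 (W = 4 - 1*(-23) = 4 + 23 = 27)
T(S) = 27 - S
l(d, t) = 27 - t
l(-2066, w(-6, -46)) + 3923799 = (27 - 1*(-34)) + 3923799 = (27 + 34) + 3923799 = 61 + 3923799 = 3923860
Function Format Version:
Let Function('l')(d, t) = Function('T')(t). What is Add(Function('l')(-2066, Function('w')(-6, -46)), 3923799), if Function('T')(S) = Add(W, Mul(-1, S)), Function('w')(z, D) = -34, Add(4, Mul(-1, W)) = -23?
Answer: 3923860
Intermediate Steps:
W = 27 (W = Add(4, Mul(-1, -23)) = Add(4, 23) = 27)
Function('T')(S) = Add(27, Mul(-1, S))
Function('l')(d, t) = Add(27, Mul(-1, t))
Add(Function('l')(-2066, Function('w')(-6, -46)), 3923799) = Add(Add(27, Mul(-1, -34)), 3923799) = Add(Add(27, 34), 3923799) = Add(61, 3923799) = 3923860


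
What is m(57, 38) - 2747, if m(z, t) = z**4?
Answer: 10553254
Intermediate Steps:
m(57, 38) - 2747 = 57**4 - 2747 = 10556001 - 2747 = 10553254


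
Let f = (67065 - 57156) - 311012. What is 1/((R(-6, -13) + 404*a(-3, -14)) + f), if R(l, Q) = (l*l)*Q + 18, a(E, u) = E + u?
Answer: -1/308421 ≈ -3.2423e-6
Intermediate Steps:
R(l, Q) = 18 + Q*l² (R(l, Q) = l²*Q + 18 = Q*l² + 18 = 18 + Q*l²)
f = -301103 (f = 9909 - 311012 = -301103)
1/((R(-6, -13) + 404*a(-3, -14)) + f) = 1/(((18 - 13*(-6)²) + 404*(-3 - 14)) - 301103) = 1/(((18 - 13*36) + 404*(-17)) - 301103) = 1/(((18 - 468) - 6868) - 301103) = 1/((-450 - 6868) - 301103) = 1/(-7318 - 301103) = 1/(-308421) = -1/308421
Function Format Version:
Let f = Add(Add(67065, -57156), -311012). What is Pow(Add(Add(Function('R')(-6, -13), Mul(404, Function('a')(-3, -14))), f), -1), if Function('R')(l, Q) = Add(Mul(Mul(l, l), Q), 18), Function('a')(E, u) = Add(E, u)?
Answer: Rational(-1, 308421) ≈ -3.2423e-6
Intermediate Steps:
Function('R')(l, Q) = Add(18, Mul(Q, Pow(l, 2))) (Function('R')(l, Q) = Add(Mul(Pow(l, 2), Q), 18) = Add(Mul(Q, Pow(l, 2)), 18) = Add(18, Mul(Q, Pow(l, 2))))
f = -301103 (f = Add(9909, -311012) = -301103)
Pow(Add(Add(Function('R')(-6, -13), Mul(404, Function('a')(-3, -14))), f), -1) = Pow(Add(Add(Add(18, Mul(-13, Pow(-6, 2))), Mul(404, Add(-3, -14))), -301103), -1) = Pow(Add(Add(Add(18, Mul(-13, 36)), Mul(404, -17)), -301103), -1) = Pow(Add(Add(Add(18, -468), -6868), -301103), -1) = Pow(Add(Add(-450, -6868), -301103), -1) = Pow(Add(-7318, -301103), -1) = Pow(-308421, -1) = Rational(-1, 308421)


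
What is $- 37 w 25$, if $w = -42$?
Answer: $38850$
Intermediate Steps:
$- 37 w 25 = \left(-37\right) \left(-42\right) 25 = 1554 \cdot 25 = 38850$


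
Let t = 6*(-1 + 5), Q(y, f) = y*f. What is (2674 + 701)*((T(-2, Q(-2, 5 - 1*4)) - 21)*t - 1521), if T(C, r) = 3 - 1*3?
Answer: -6834375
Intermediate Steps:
Q(y, f) = f*y
T(C, r) = 0 (T(C, r) = 3 - 3 = 0)
t = 24 (t = 6*4 = 24)
(2674 + 701)*((T(-2, Q(-2, 5 - 1*4)) - 21)*t - 1521) = (2674 + 701)*((0 - 21)*24 - 1521) = 3375*(-21*24 - 1521) = 3375*(-504 - 1521) = 3375*(-2025) = -6834375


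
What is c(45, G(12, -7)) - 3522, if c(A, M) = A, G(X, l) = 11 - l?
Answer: -3477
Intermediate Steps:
c(45, G(12, -7)) - 3522 = 45 - 3522 = -3477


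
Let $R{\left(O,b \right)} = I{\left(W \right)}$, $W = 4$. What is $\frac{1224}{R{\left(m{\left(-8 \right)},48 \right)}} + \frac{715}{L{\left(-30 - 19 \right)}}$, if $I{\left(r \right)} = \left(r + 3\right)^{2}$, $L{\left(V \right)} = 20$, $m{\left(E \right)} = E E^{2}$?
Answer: $\frac{11903}{196} \approx 60.73$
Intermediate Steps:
$m{\left(E \right)} = E^{3}$
$I{\left(r \right)} = \left(3 + r\right)^{2}$
$R{\left(O,b \right)} = 49$ ($R{\left(O,b \right)} = \left(3 + 4\right)^{2} = 7^{2} = 49$)
$\frac{1224}{R{\left(m{\left(-8 \right)},48 \right)}} + \frac{715}{L{\left(-30 - 19 \right)}} = \frac{1224}{49} + \frac{715}{20} = 1224 \cdot \frac{1}{49} + 715 \cdot \frac{1}{20} = \frac{1224}{49} + \frac{143}{4} = \frac{11903}{196}$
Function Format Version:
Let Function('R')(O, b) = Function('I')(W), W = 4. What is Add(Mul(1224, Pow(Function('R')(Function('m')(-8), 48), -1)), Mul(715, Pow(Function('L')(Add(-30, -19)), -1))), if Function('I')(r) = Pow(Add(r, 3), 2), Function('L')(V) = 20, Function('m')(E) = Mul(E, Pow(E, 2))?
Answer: Rational(11903, 196) ≈ 60.730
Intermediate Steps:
Function('m')(E) = Pow(E, 3)
Function('I')(r) = Pow(Add(3, r), 2)
Function('R')(O, b) = 49 (Function('R')(O, b) = Pow(Add(3, 4), 2) = Pow(7, 2) = 49)
Add(Mul(1224, Pow(Function('R')(Function('m')(-8), 48), -1)), Mul(715, Pow(Function('L')(Add(-30, -19)), -1))) = Add(Mul(1224, Pow(49, -1)), Mul(715, Pow(20, -1))) = Add(Mul(1224, Rational(1, 49)), Mul(715, Rational(1, 20))) = Add(Rational(1224, 49), Rational(143, 4)) = Rational(11903, 196)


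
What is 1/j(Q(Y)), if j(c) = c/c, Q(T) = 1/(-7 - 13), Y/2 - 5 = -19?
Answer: 1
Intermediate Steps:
Y = -28 (Y = 10 + 2*(-19) = 10 - 38 = -28)
Q(T) = -1/20 (Q(T) = 1/(-20) = -1/20)
j(c) = 1
1/j(Q(Y)) = 1/1 = 1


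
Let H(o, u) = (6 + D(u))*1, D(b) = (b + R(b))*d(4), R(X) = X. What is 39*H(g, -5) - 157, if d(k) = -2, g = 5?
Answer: 857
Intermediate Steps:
D(b) = -4*b (D(b) = (b + b)*(-2) = (2*b)*(-2) = -4*b)
H(o, u) = 6 - 4*u (H(o, u) = (6 - 4*u)*1 = 6 - 4*u)
39*H(g, -5) - 157 = 39*(6 - 4*(-5)) - 157 = 39*(6 + 20) - 157 = 39*26 - 157 = 1014 - 157 = 857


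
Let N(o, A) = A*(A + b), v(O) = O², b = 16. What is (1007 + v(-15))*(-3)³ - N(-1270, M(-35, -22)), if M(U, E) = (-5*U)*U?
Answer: -37450889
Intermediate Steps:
M(U, E) = -5*U²
N(o, A) = A*(16 + A) (N(o, A) = A*(A + 16) = A*(16 + A))
(1007 + v(-15))*(-3)³ - N(-1270, M(-35, -22)) = (1007 + (-15)²)*(-3)³ - (-5*(-35)²)*(16 - 5*(-35)²) = (1007 + 225)*(-27) - (-5*1225)*(16 - 5*1225) = 1232*(-27) - (-6125)*(16 - 6125) = -33264 - (-6125)*(-6109) = -33264 - 1*37417625 = -33264 - 37417625 = -37450889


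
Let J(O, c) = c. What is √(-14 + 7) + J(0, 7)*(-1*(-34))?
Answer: 238 + I*√7 ≈ 238.0 + 2.6458*I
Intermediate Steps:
√(-14 + 7) + J(0, 7)*(-1*(-34)) = √(-14 + 7) + 7*(-1*(-34)) = √(-7) + 7*34 = I*√7 + 238 = 238 + I*√7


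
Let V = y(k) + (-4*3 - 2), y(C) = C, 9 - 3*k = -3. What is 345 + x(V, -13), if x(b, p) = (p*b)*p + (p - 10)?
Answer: -1368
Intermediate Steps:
k = 4 (k = 3 - ⅓*(-3) = 3 + 1 = 4)
V = -10 (V = 4 + (-4*3 - 2) = 4 + (-12 - 2) = 4 - 14 = -10)
x(b, p) = -10 + p + b*p² (x(b, p) = (b*p)*p + (-10 + p) = b*p² + (-10 + p) = -10 + p + b*p²)
345 + x(V, -13) = 345 + (-10 - 13 - 10*(-13)²) = 345 + (-10 - 13 - 10*169) = 345 + (-10 - 13 - 1690) = 345 - 1713 = -1368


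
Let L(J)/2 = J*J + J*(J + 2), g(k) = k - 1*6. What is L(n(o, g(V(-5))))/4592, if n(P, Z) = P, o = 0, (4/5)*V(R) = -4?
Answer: 0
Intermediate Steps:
V(R) = -5 (V(R) = (5/4)*(-4) = -5)
g(k) = -6 + k (g(k) = k - 6 = -6 + k)
L(J) = 2*J² + 2*J*(2 + J) (L(J) = 2*(J*J + J*(J + 2)) = 2*(J² + J*(2 + J)) = 2*J² + 2*J*(2 + J))
L(n(o, g(V(-5))))/4592 = (4*0*(1 + 0))/4592 = (4*0*1)*(1/4592) = 0*(1/4592) = 0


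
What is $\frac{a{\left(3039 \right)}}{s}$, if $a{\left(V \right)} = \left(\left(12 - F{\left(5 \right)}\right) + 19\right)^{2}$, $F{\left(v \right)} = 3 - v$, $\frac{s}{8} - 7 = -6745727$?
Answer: $- \frac{1089}{53965760} \approx -2.0179 \cdot 10^{-5}$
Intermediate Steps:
$s = -53965760$ ($s = 56 + 8 \left(-6745727\right) = 56 - 53965816 = -53965760$)
$a{\left(V \right)} = 1089$ ($a{\left(V \right)} = \left(\left(12 - \left(3 - 5\right)\right) + 19\right)^{2} = \left(\left(12 - -2\right) + 19\right)^{2} = \left(\left(12 + 2\right) + 19\right)^{2} = \left(14 + 19\right)^{2} = 33^{2} = 1089$)
$\frac{a{\left(3039 \right)}}{s} = \frac{1089}{-53965760} = 1089 \left(- \frac{1}{53965760}\right) = - \frac{1089}{53965760}$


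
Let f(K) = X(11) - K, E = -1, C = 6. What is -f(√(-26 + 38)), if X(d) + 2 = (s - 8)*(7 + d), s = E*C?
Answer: 254 + 2*√3 ≈ 257.46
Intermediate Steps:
s = -6 (s = -1*6 = -6)
X(d) = -100 - 14*d (X(d) = -2 + (-6 - 8)*(7 + d) = -2 - 14*(7 + d) = -2 + (-98 - 14*d) = -100 - 14*d)
f(K) = -254 - K (f(K) = (-100 - 14*11) - K = (-100 - 154) - K = -254 - K)
-f(√(-26 + 38)) = -(-254 - √(-26 + 38)) = -(-254 - √12) = -(-254 - 2*√3) = 254 + 2*√3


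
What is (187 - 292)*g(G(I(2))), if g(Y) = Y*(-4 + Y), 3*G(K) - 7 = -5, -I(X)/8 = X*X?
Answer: 700/3 ≈ 233.33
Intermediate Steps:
I(X) = -8*X² (I(X) = -8*X*X = -8*X²)
G(K) = ⅔ (G(K) = 7/3 + (⅓)*(-5) = 7/3 - 5/3 = ⅔)
(187 - 292)*g(G(I(2))) = (187 - 292)*(2*(-4 + ⅔)/3) = -70*(-10)/3 = -105*(-20/9) = 700/3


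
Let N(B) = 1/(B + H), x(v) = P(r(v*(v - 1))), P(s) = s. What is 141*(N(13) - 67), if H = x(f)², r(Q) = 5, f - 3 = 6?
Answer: -358845/38 ≈ -9443.3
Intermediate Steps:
f = 9 (f = 3 + 6 = 9)
x(v) = 5
H = 25 (H = 5² = 25)
N(B) = 1/(25 + B) (N(B) = 1/(B + 25) = 1/(25 + B))
141*(N(13) - 67) = 141*(1/(25 + 13) - 67) = 141*(1/38 - 67) = 141*(-2545/38) = -358845/38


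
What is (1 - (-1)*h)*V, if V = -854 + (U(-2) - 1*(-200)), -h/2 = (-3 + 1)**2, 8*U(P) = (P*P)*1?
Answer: 9149/2 ≈ 4574.5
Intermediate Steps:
U(P) = P**2/8 (U(P) = ((P*P)*1)/8 = (P**2*1)/8 = P**2/8)
h = -8 (h = -2*(-3 + 1)**2 = -2*(-2)**2 = -2*4 = -8)
V = -1307/2 (V = -854 + ((1/8)*(-2)**2 - 1*(-200)) = -854 + ((1/8)*4 + 200) = -854 + (1/2 + 200) = -854 + 401/2 = -1307/2 ≈ -653.50)
(1 - (-1)*h)*V = (1 - (-1)*(-8))*(-1307/2) = (1 - 1*8)*(-1307/2) = (1 - 8)*(-1307/2) = -7*(-1307/2) = 9149/2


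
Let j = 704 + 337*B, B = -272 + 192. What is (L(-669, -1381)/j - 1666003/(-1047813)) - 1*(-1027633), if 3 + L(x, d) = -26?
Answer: 9423881270924123/9170459376 ≈ 1.0276e+6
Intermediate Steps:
B = -80
L(x, d) = -29 (L(x, d) = -3 - 26 = -29)
j = -26256 (j = 704 + 337*(-80) = 704 - 26960 = -26256)
(L(-669, -1381)/j - 1666003/(-1047813)) - 1*(-1027633) = (-29/(-26256) - 1666003/(-1047813)) - 1*(-1027633) = (-29*(-1/26256) - 1666003*(-1/1047813)) + 1027633 = (29/26256 + 1666003/1047813) + 1027633 = 14590987115/9170459376 + 1027633 = 9423881270924123/9170459376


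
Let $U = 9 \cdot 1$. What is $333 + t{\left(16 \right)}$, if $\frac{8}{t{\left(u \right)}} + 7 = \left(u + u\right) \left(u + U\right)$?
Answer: $\frac{264077}{793} \approx 333.01$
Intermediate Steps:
$U = 9$
$t{\left(u \right)} = \frac{8}{-7 + 2 u \left(9 + u\right)}$ ($t{\left(u \right)} = \frac{8}{-7 + \left(u + u\right) \left(u + 9\right)} = \frac{8}{-7 + 2 u \left(9 + u\right)}$)
$333 + t{\left(16 \right)} = 333 + \frac{8}{-7 + 2 \cdot 16^{2} + 18 \cdot 16} = 333 + \frac{8}{-7 + 2 \cdot 256 + 288} = 333 + \frac{8}{-7 + 512 + 288} = 333 + \frac{8}{793} = \frac{264077}{793}$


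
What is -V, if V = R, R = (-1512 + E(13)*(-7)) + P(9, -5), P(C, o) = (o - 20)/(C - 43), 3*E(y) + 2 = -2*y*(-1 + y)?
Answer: 79417/102 ≈ 778.60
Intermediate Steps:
E(y) = -2/3 - 2*y*(-1 + y)/3 (E(y) = -2/3 + (-2*y*(-1 + y))/3 = -2/3 - 2*y*(-1 + y)/3)
P(C, o) = (-20 + o)/(-43 + C)
R = -79417/102 (R = (-1512 + (-2/3 - 2/3*13**2 + (2/3)*13)*(-7)) + (-20 - 5)/(-43 + 9) = (-1512 + (-2/3 - 2/3*169 + 26/3)*(-7)) - 25/(-34) = (-1512 + (-2/3 - 338/3 + 26/3)*(-7)) - 1/34*(-25) = (-1512 - 314/3*(-7)) + 25/34 = (-1512 + 2198/3) + 25/34 = -2338/3 + 25/34 = -79417/102 ≈ -778.60)
V = -79417/102 ≈ -778.60
-V = -1*(-79417/102) = 79417/102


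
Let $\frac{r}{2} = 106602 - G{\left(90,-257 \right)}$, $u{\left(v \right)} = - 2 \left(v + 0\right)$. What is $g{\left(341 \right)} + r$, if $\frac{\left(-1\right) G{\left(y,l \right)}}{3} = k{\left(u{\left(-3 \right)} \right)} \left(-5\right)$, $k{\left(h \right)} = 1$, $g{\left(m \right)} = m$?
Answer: $213515$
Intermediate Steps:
$u{\left(v \right)} = - 2 v$
$G{\left(y,l \right)} = 15$ ($G{\left(y,l \right)} = - 3 \cdot 1 \left(-5\right) = \left(-3\right) \left(-5\right) = 15$)
$r = 213174$ ($r = 2 \left(106602 - 15\right) = 2 \cdot 106587 = 213174$)
$g{\left(341 \right)} + r = 341 + 213174 = 213515$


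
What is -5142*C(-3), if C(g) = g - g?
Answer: 0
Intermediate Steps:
C(g) = 0
-5142*C(-3) = -5142*0 = 0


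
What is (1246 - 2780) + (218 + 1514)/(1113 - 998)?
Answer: -174678/115 ≈ -1518.9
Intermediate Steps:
(1246 - 2780) + (218 + 1514)/(1113 - 998) = -1534 + 1732/115 = -174678/115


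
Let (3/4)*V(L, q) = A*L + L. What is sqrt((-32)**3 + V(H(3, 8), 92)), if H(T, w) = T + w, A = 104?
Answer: 2*I*sqrt(7807) ≈ 176.71*I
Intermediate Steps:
V(L, q) = 140*L (V(L, q) = 4*(104*L + L)/3 = 4*(105*L)/3 = 140*L)
sqrt((-32)**3 + V(H(3, 8), 92)) = sqrt((-32)**3 + 140*(3 + 8)) = sqrt(-32768 + 140*11) = sqrt(-32768 + 1540) = sqrt(-31228) = 2*I*sqrt(7807)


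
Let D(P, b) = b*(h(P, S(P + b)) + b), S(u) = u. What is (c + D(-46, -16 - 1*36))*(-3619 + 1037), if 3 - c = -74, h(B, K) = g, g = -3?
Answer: -7583334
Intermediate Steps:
h(B, K) = -3
c = 77 (c = 3 - 1*(-74) = 3 + 74 = 77)
D(P, b) = b*(-3 + b)
(c + D(-46, -16 - 1*36))*(-3619 + 1037) = (77 + (-16 - 1*36)*(-3 + (-16 - 1*36)))*(-3619 + 1037) = (77 + (-16 - 36)*(-3 + (-16 - 36)))*(-2582) = (77 - 52*(-3 - 52))*(-2582) = (77 - 52*(-55))*(-2582) = (77 + 2860)*(-2582) = 2937*(-2582) = -7583334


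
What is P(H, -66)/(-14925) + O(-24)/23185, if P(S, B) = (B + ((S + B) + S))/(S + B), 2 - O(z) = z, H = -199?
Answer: 68336/69207225 ≈ 0.00098741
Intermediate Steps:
O(z) = 2 - z
P(S, B) = (2*B + 2*S)/(B + S) (P(S, B) = (B + ((B + S) + S))/(B + S) = (B + (B + 2*S))/(B + S) = (2*B + 2*S)/(B + S))
P(H, -66)/(-14925) + O(-24)/23185 = 2/(-14925) + (2 - 1*(-24))/23185 = 2*(-1/14925) + (2 + 24)*(1/23185) = -2/14925 + 26*(1/23185) = -2/14925 + 26/23185 = 68336/69207225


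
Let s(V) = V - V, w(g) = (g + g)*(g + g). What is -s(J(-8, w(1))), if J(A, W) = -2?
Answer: 0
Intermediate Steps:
w(g) = 4*g**2 (w(g) = (2*g)*(2*g) = 4*g**2)
s(V) = 0
-s(J(-8, w(1))) = -1*0 = 0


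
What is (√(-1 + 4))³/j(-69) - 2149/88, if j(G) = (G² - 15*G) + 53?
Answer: -2149/88 + 3*√3/5849 ≈ -24.420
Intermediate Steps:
j(G) = 53 + G² - 15*G
(√(-1 + 4))³/j(-69) - 2149/88 = (√(-1 + 4))³/(53 + (-69)² - 15*(-69)) - 2149/88 = (√3)³/(53 + 4761 + 1035) - 2149*1/88 = (3*√3)/5849 - 2149/88 = (3*√3)*(1/5849) - 2149/88 = 3*√3/5849 - 2149/88 = -2149/88 + 3*√3/5849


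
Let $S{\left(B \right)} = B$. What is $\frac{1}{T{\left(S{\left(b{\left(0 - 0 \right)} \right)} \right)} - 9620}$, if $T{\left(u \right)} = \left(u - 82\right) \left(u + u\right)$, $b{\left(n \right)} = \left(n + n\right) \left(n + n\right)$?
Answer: $- \frac{1}{9620} \approx -0.00010395$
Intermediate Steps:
$b{\left(n \right)} = 4 n^{2}$ ($b{\left(n \right)} = 2 n 2 n = 4 n^{2}$)
$T{\left(u \right)} = 2 u \left(-82 + u\right)$ ($T{\left(u \right)} = \left(-82 + u\right) 2 u = 2 u \left(-82 + u\right)$)
$\frac{1}{T{\left(S{\left(b{\left(0 - 0 \right)} \right)} \right)} - 9620} = \frac{1}{2 \cdot 4 \left(0 - 0\right)^{2} \left(-82 + 4 \left(0 - 0\right)^{2}\right) - 9620} = \frac{1}{2 \cdot 4 \left(0 + 0\right)^{2} \left(-82 + 4 \left(0 + 0\right)^{2}\right) - 9620} = \frac{1}{2 \cdot 4 \cdot 0^{2} \left(-82 + 4 \cdot 0^{2}\right) - 9620} = \frac{1}{2 \cdot 4 \cdot 0 \left(-82 + 4 \cdot 0\right) - 9620} = \frac{1}{2 \cdot 0 \left(-82 + 0\right) - 9620} = \frac{1}{2 \cdot 0 \left(-82\right) - 9620} = \frac{1}{0 - 9620} = \frac{1}{-9620} = - \frac{1}{9620}$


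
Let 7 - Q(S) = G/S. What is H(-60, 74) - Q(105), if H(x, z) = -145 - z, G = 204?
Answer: -7842/35 ≈ -224.06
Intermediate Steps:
Q(S) = 7 - 204/S
H(-60, 74) - Q(105) = (-145 - 1*74) - (7 - 204/105) = (-145 - 74) - (7 - 204*1/105) = -219 - (7 - 68/35) = -219 - 1*177/35 = -219 - 177/35 = -7842/35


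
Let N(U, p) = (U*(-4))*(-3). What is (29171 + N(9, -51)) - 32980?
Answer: -3701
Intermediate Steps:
N(U, p) = 12*U (N(U, p) = -4*U*(-3) = 12*U)
(29171 + N(9, -51)) - 32980 = (29171 + 12*9) - 32980 = (29171 + 108) - 32980 = 29279 - 32980 = -3701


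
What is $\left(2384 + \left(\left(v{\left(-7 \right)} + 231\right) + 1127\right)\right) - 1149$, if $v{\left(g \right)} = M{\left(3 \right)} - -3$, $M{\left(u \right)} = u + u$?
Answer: $2602$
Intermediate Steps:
$M{\left(u \right)} = 2 u$
$v{\left(g \right)} = 9$ ($v{\left(g \right)} = 2 \cdot 3 - -3 = 6 + 3 = 9$)
$\left(2384 + \left(\left(v{\left(-7 \right)} + 231\right) + 1127\right)\right) - 1149 = \left(2384 + \left(\left(9 + 231\right) + 1127\right)\right) - 1149 = \left(2384 + \left(240 + 1127\right)\right) - 1149 = \left(2384 + 1367\right) - 1149 = 3751 - 1149 = 2602$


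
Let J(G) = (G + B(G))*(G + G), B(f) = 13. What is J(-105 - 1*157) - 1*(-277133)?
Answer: 407609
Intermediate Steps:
J(G) = 2*G*(13 + G) (J(G) = (G + 13)*(G + G) = (13 + G)*(2*G) = 2*G*(13 + G))
J(-105 - 1*157) - 1*(-277133) = 2*(-105 - 1*157)*(13 + (-105 - 1*157)) - 1*(-277133) = 2*(-105 - 157)*(13 + (-105 - 157)) + 277133 = 2*(-262)*(13 - 262) + 277133 = 2*(-262)*(-249) + 277133 = 130476 + 277133 = 407609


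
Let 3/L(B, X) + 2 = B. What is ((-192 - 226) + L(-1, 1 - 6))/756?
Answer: -419/756 ≈ -0.55423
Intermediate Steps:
L(B, X) = 3/(-2 + B)
((-192 - 226) + L(-1, 1 - 6))/756 = ((-192 - 226) + 3/(-2 - 1))/756 = (-418 + 3/(-3))*(1/756) = (-418 + 3*(-1/3))*(1/756) = (-418 - 1)*(1/756) = -419*1/756 = -419/756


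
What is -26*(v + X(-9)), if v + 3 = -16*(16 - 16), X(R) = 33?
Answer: -780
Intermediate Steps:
v = -3 (v = -3 - 16*(16 - 16) = -3 - 16*0 = -3 + 0 = -3)
-26*(v + X(-9)) = -26*(-3 + 33) = -26*30 = -780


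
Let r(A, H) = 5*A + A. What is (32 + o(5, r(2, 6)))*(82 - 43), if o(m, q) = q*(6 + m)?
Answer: 6396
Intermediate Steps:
r(A, H) = 6*A
(32 + o(5, r(2, 6)))*(82 - 43) = (32 + (6*2)*(6 + 5))*(82 - 43) = (32 + 12*11)*39 = (32 + 132)*39 = 164*39 = 6396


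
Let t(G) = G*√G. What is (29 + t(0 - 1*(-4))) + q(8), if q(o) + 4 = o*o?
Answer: 97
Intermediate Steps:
q(o) = -4 + o² (q(o) = -4 + o*o = -4 + o²)
t(G) = G^(3/2)
(29 + t(0 - 1*(-4))) + q(8) = (29 + (0 - 1*(-4))^(3/2)) + (-4 + 8²) = (29 + (0 + 4)^(3/2)) + (-4 + 64) = (29 + 4^(3/2)) + 60 = (29 + 8) + 60 = 37 + 60 = 97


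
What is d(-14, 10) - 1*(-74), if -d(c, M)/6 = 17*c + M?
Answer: 1442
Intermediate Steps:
d(c, M) = -102*c - 6*M (d(c, M) = -6*(17*c + M) = -6*(M + 17*c) = -102*c - 6*M)
d(-14, 10) - 1*(-74) = (-102*(-14) - 6*10) - 1*(-74) = (1428 - 60) + 74 = 1368 + 74 = 1442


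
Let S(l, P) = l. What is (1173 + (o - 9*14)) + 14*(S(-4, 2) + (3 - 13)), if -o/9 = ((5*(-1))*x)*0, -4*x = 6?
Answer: 851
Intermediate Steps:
x = -3/2 (x = -¼*6 = -3/2 ≈ -1.5000)
o = 0 (o = -9*(5*(-1))*(-3/2)*0 = -9*(-5*(-3/2))*0 = -135*0/2 = -9*0 = 0)
(1173 + (o - 9*14)) + 14*(S(-4, 2) + (3 - 13)) = (1173 + (0 - 9*14)) + 14*(-4 + (3 - 13)) = (1173 + (0 - 126)) + 14*(-4 - 10) = (1173 - 126) + 14*(-14) = 1047 - 196 = 851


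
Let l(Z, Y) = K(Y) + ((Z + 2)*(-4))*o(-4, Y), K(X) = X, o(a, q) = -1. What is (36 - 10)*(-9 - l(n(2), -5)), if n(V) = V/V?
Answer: -416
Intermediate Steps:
n(V) = 1
l(Z, Y) = 8 + Y + 4*Z (l(Z, Y) = Y + ((Z + 2)*(-4))*(-1) = Y + ((2 + Z)*(-4))*(-1) = Y + (-8 - 4*Z)*(-1) = Y + (8 + 4*Z) = 8 + Y + 4*Z)
(36 - 10)*(-9 - l(n(2), -5)) = (36 - 10)*(-9 - (8 - 5 + 4*1)) = 26*(-9 - (8 - 5 + 4)) = 26*(-9 - 1*7) = 26*(-9 - 7) = 26*(-16) = -416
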